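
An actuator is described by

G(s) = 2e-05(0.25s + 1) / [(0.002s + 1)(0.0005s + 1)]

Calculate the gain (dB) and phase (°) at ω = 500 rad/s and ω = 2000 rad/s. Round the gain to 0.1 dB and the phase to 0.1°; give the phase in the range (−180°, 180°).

At ω = 500 rad/s:
zero (1 + j500·0.25) = 1 + j125 → |·| ≈ 125, ∠ ≈ 89.54°
pole (1 + j500·0.002) = 1 + j1 → |·| ≈ 1.4142, ∠ ≈ 45.00°
pole (1 + j500·0.0005) = 1 + j0.25 → |·| ≈ 1.0308, ∠ ≈ 14.04°
|G| = 2e-05 · 125 / (1.4142 · 1.0308) ≈ 0.001715
Gain = 20 log₁₀(0.001715) ≈ -55.31 dB
∠G = (89.54°) − (45.00° + 14.04°) = 30.50°

At ω = 2000 rad/s:
zero (1 + j2000·0.25) = 1 + j500 → |·| ≈ 500, ∠ ≈ 89.89°
pole (1 + j2000·0.002) = 1 + j4 → |·| ≈ 4.1231, ∠ ≈ 75.96°
pole (1 + j2000·0.0005) = 1 + j1 → |·| ≈ 1.4142, ∠ ≈ 45.00°
|G| = 2e-05 · 500 / (4.1231 · 1.4142) ≈ 0.001715
Gain = 20 log₁₀(0.001715) ≈ -55.31 dB
∠G = (89.89°) − (75.96° + 45.00°) = -31.07°

ω = 500: -55.3 dB, 30.5°; ω = 2000: -55.3 dB, -31.1°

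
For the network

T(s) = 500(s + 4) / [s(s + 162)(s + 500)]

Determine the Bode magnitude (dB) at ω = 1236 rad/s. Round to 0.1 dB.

At s = jω = j1236:
zero (s+4): 4 + j1236 → |·| = √(4²+1236²) = √1527712 ≈ 1236, ∠ = arctan(1236/4) ≈ 89.81°
pole (s+162): 162 + j1236 → |·| = √(162²+1236²) = √1553940 ≈ 1246.6, ∠ = arctan(1236/162) ≈ 82.53°
pole (s+500): 500 + j1236 → |·| = √(500²+1236²) = √1777696 ≈ 1333.3, ∠ = arctan(1236/500) ≈ 67.98°
pole at origin: |s| = 1236, ∠ = 90.00° (in denominator)
|T| = 500 · 1236 / 2.0543e+09 ≈ 0.00030083
Gain = 20 log₁₀(0.00030083) ≈ -70.43 dB

-70.4 dB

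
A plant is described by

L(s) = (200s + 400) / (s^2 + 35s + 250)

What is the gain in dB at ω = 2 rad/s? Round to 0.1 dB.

Substitute s = j2:
Numerator: 200(j2) + 400 = 400 + j400
Denominator: (j2)^2 + 35(j2) + 250 = 246 + j70
|N| = √(400² + 400²) ≈ 565.69, ∠N ≈ 45.00°
|D| = √(246² + 70²) ≈ 255.77, ∠D ≈ 15.88°
|L| = 565.69 / 255.77 ≈ 2.2117
Gain = 20 log₁₀(2.2117) ≈ 6.89 dB

6.9 dB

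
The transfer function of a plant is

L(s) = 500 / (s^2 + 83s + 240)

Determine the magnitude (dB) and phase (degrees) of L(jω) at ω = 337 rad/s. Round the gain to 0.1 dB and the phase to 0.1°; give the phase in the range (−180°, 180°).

-47.4 dB, -166.1°

Substitute s = j337:
Numerator: 500 = 500 + j0
Denominator: (j337)^2 + 83(j337) + 240 = -113329 + j27971
|N| = √(500² + 0²) ≈ 500, ∠N ≈ 0.00°
|D| = √(113329² + 27971²) ≈ 1.1673e+05, ∠D ≈ 166.14°
|L| = 500 / 1.1673e+05 ≈ 0.0042834
Gain = 20 log₁₀(0.0042834) ≈ -47.36 dB
∠L = 0.00° − 166.14° = -166.14°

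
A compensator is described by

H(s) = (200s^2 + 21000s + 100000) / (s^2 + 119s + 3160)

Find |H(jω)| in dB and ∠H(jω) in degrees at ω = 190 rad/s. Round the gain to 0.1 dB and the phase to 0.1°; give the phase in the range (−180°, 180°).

46.2 dB, 5.2°

Substitute s = j190:
Numerator: 200(j190)^2 + 21000(j190) + 100000 = -7120000 + j3990000
Denominator: (j190)^2 + 119(j190) + 3160 = -32940 + j22610
|N| = √(7120000² + 3990000²) ≈ 8.1618e+06, ∠N ≈ 150.73°
|D| = √(32940² + 22610²) ≈ 39953, ∠D ≈ 145.53°
|H| = 8.1618e+06 / 39953 ≈ 204.29
Gain = 20 log₁₀(204.29) ≈ 46.20 dB
∠H = 150.73° − 145.53° = 5.20°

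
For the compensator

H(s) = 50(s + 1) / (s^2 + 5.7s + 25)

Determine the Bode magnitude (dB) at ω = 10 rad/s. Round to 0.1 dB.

14.5 dB

At s = jω = j10:
zero (s+1): 1 + j10 → |·| = √(1²+10²) = √101 ≈ 10.05, ∠ = arctan(10/1) ≈ 84.29°
quadratic: (j10)² + 5.7·j10 + 25 = -75 + j57 → |·| ≈ 94.202, ∠ ≈ 142.77°
|H| = 50 · 10.05 / 94.202 ≈ 5.3343
Gain = 20 log₁₀(5.3343) ≈ 14.54 dB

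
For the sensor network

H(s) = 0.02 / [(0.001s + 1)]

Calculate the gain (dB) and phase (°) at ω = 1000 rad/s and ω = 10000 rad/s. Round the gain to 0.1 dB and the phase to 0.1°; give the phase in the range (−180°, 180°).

ω = 1000: -37.0 dB, -45.0°; ω = 10000: -54.0 dB, -84.3°

At ω = 1000 rad/s:
pole (1 + j1000·0.001) = 1 + j1 → |·| ≈ 1.4142, ∠ ≈ 45.00°
|H| = 0.02 · 1 / (1.4142) ≈ 0.014142
Gain = 20 log₁₀(0.014142) ≈ -36.99 dB
∠H = (0°) − (45.00°) = -45.00°

At ω = 10000 rad/s:
pole (1 + j10000·0.001) = 1 + j10 → |·| ≈ 10.05, ∠ ≈ 84.29°
|H| = 0.02 · 1 / (10.05) ≈ 0.00199
Gain = 20 log₁₀(0.00199) ≈ -54.02 dB
∠H = (0°) − (84.29°) = -84.29°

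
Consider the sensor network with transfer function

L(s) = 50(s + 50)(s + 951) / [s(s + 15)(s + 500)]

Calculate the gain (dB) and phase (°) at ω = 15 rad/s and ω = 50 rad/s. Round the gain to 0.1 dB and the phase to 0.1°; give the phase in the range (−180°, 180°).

ω = 15: 23.9 dB, -119.1°; ω = 50: 8.2 dB, -121.0°

At s = jω = j15:
zero (s+50): 50 + j15 → |·| = √(50²+15²) = √2725 ≈ 52.202, ∠ = arctan(15/50) ≈ 16.70°
zero (s+951): 951 + j15 → |·| = √(951²+15²) = √904626 ≈ 951.12, ∠ = arctan(15/951) ≈ 0.90°
pole (s+15): 15 + j15 → |·| = √(15²+15²) = √450 ≈ 21.213, ∠ = arctan(15/15) ≈ 45.00°
pole (s+500): 500 + j15 → |·| = √(500²+15²) = √250225 ≈ 500.22, ∠ = arctan(15/500) ≈ 1.72°
pole at origin: |s| = 15, ∠ = 90.00° (in denominator)
|L| = 50 · 49650 / 1.5917e+05 ≈ 15.597
Gain = 20 log₁₀(15.597) ≈ 23.86 dB
∠L = 17.60° − 136.72° = -119.12°

At s = jω = j50:
zero (s+50): 50 + j50 → |·| = √(50²+50²) = √5000 ≈ 70.711, ∠ = arctan(50/50) ≈ 45.00°
zero (s+951): 951 + j50 → |·| = √(951²+50²) = √906901 ≈ 952.31, ∠ = arctan(50/951) ≈ 3.01°
pole (s+15): 15 + j50 → |·| = √(15²+50²) = √2725 ≈ 52.202, ∠ = arctan(50/15) ≈ 73.30°
pole (s+500): 500 + j50 → |·| = √(500²+50²) = √252500 ≈ 502.49, ∠ = arctan(50/500) ≈ 5.71°
pole at origin: |s| = 50, ∠ = 90.00° (in denominator)
|L| = 50 · 67339 / 1.3115e+06 ≈ 2.5673
Gain = 20 log₁₀(2.5673) ≈ 8.19 dB
∠L = 48.01° − 169.01° = -121.00°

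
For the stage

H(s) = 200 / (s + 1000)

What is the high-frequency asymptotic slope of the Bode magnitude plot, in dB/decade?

Each pole contributes −20 dB/decade at high frequency; each zero contributes +20 dB/decade.
Net: 0 zero(s) − 1 pole(s) → -20 dB/decade.

-20 dB/decade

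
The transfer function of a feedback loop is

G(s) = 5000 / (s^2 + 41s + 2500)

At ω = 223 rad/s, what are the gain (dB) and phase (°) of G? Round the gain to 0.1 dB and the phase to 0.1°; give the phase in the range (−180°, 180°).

At s = jω = j223:
quadratic: (j223)² + 41·j223 + 2500 = -47229 + j9143 → |·| ≈ 48106, ∠ ≈ 169.04°
|G| = 5000 / 48106 ≈ 0.10394
Gain = 20 log₁₀(0.10394) ≈ -19.66 dB
∠G = 0.00° − 169.04° = -169.04°

-19.7 dB, -169.0°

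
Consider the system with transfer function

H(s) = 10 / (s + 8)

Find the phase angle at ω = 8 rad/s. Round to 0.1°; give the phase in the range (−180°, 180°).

-45.0°

At s = jω = j8:
pole (s+8): 8 + j8 → |·| = √(8²+8²) = √128 ≈ 11.314, ∠ = arctan(8/8) ≈ 45.00°
∠H = 0.00° − 45.00° = -45.00°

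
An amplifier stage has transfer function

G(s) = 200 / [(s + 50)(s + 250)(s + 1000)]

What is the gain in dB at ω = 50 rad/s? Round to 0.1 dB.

At s = jω = j50:
pole (s+50): 50 + j50 → |·| = √(50²+50²) = √5000 ≈ 70.711, ∠ = arctan(50/50) ≈ 45.00°
pole (s+250): 250 + j50 → |·| = √(250²+50²) = √65000 ≈ 254.95, ∠ = arctan(50/250) ≈ 11.31°
pole (s+1000): 1000 + j50 → |·| = √(1000²+50²) = √1002500 ≈ 1001.2, ∠ = arctan(50/1000) ≈ 2.86°
|G| = 200 / 1.8049e+07 ≈ 1.1081e-05
Gain = 20 log₁₀(1.1081e-05) ≈ -99.11 dB

-99.1 dB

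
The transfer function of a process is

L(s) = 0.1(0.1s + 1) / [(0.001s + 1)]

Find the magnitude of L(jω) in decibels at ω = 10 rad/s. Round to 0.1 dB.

At ω = 10 rad/s:
zero (1 + j10·0.1) = 1 + j1 → |·| ≈ 1.4142, ∠ ≈ 45.00°
pole (1 + j10·0.001) = 1 + j0.01 → |·| ≈ 1, ∠ ≈ 0.57°
|L| = 0.1 · 1.4142 / (1) ≈ 0.14142
Gain = 20 log₁₀(0.14142) ≈ -16.99 dB

-17.0 dB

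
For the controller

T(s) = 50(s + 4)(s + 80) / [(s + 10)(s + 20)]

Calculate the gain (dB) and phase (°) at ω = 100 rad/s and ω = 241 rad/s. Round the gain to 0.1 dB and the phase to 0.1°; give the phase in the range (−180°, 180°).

At s = jω = j100:
zero (s+4): 4 + j100 → |·| = √(4²+100²) = √10016 ≈ 100.08, ∠ = arctan(100/4) ≈ 87.71°
zero (s+80): 80 + j100 → |·| = √(80²+100²) = √16400 ≈ 128.06, ∠ = arctan(100/80) ≈ 51.34°
pole (s+10): 10 + j100 → |·| = √(10²+100²) = √10100 ≈ 100.5, ∠ = arctan(100/10) ≈ 84.29°
pole (s+20): 20 + j100 → |·| = √(20²+100²) = √10400 ≈ 101.98, ∠ = arctan(100/20) ≈ 78.69°
|T| = 50 · 12816 / 10249 ≈ 62.523
Gain = 20 log₁₀(62.523) ≈ 35.92 dB
∠T = 139.05° − 162.98° = -23.93°

At s = jω = j241:
zero (s+4): 4 + j241 → |·| = √(4²+241²) = √58097 ≈ 241.03, ∠ = arctan(241/4) ≈ 89.05°
zero (s+80): 80 + j241 → |·| = √(80²+241²) = √64481 ≈ 253.93, ∠ = arctan(241/80) ≈ 71.64°
pole (s+10): 10 + j241 → |·| = √(10²+241²) = √58181 ≈ 241.21, ∠ = arctan(241/10) ≈ 87.62°
pole (s+20): 20 + j241 → |·| = √(20²+241²) = √58481 ≈ 241.83, ∠ = arctan(241/20) ≈ 85.26°
|T| = 50 · 61205 / 58332 ≈ 52.463
Gain = 20 log₁₀(52.463) ≈ 34.40 dB
∠T = 160.69° − 172.88° = -12.19°

ω = 100: 35.9 dB, -23.9°; ω = 241: 34.4 dB, -12.2°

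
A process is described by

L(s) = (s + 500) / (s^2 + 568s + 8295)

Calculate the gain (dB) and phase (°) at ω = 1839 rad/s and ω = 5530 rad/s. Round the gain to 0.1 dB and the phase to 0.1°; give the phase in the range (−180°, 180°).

Substitute s = j1839:
Numerator: (j1839) + 500 = 500 + j1839
Denominator: (j1839)^2 + 568(j1839) + 8295 = -3373626 + j1044552
|N| = √(500² + 1839²) ≈ 1905.8, ∠N ≈ 74.79°
|D| = √(3373626² + 1044552²) ≈ 3.5316e+06, ∠D ≈ 162.80°
|L| = 1905.8 / 3.5316e+06 ≈ 0.00053964
Gain = 20 log₁₀(0.00053964) ≈ -65.36 dB
∠L = 74.79° − 162.80° = -88.01°

Substitute s = j5530:
Numerator: (j5530) + 500 = 500 + j5530
Denominator: (j5530)^2 + 568(j5530) + 8295 = -30572605 + j3141040
|N| = √(500² + 5530²) ≈ 5552.6, ∠N ≈ 84.83°
|D| = √(30572605² + 3141040²) ≈ 3.0734e+07, ∠D ≈ 174.13°
|L| = 5552.6 / 3.0734e+07 ≈ 0.00018067
Gain = 20 log₁₀(0.00018067) ≈ -74.86 dB
∠L = 84.83° − 174.13° = -89.30°

ω = 1839: -65.4 dB, -88.0°; ω = 5530: -74.9 dB, -89.3°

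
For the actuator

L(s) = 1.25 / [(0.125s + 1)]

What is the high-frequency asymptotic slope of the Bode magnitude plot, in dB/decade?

-20 dB/decade

Each pole contributes −20 dB/decade at high frequency; each zero contributes +20 dB/decade.
Net: 0 zero(s) − 1 pole(s) → -20 dB/decade.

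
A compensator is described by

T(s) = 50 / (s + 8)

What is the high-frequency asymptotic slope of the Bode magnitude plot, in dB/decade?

Each pole contributes −20 dB/decade at high frequency; each zero contributes +20 dB/decade.
Net: 0 zero(s) − 1 pole(s) → -20 dB/decade.

-20 dB/decade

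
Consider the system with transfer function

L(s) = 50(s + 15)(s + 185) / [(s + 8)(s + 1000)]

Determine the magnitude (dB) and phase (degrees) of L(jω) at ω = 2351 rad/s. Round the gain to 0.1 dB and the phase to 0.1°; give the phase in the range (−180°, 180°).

At s = jω = j2351:
zero (s+15): 15 + j2351 → |·| = √(15²+2351²) = √5527426 ≈ 2351, ∠ = arctan(2351/15) ≈ 89.63°
zero (s+185): 185 + j2351 → |·| = √(185²+2351²) = √5561426 ≈ 2358.3, ∠ = arctan(2351/185) ≈ 85.50°
pole (s+8): 8 + j2351 → |·| = √(8²+2351²) = √5527265 ≈ 2351, ∠ = arctan(2351/8) ≈ 89.81°
pole (s+1000): 1000 + j2351 → |·| = √(1000²+2351²) = √6527201 ≈ 2554.8, ∠ = arctan(2351/1000) ≈ 66.96°
|L| = 50 · 5.5444e+06 / 6.0063e+06 ≈ 46.155
Gain = 20 log₁₀(46.155) ≈ 33.28 dB
∠L = 175.13° − 156.77° = 18.36°

33.3 dB, 18.4°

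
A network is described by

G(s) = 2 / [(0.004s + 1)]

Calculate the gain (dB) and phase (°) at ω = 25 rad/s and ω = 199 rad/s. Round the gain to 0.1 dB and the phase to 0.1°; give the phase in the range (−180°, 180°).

ω = 25: 6.0 dB, -5.7°; ω = 199: 3.9 dB, -38.5°

At ω = 25 rad/s:
pole (1 + j25·0.004) = 1 + j0.1 → |·| ≈ 1.005, ∠ ≈ 5.71°
|G| = 2 · 1 / (1.005) ≈ 1.99
Gain = 20 log₁₀(1.99) ≈ 5.98 dB
∠G = (0°) − (5.71°) = -5.71°

At ω = 199 rad/s:
pole (1 + j199·0.004) = 1 + j0.796 → |·| ≈ 1.2781, ∠ ≈ 38.52°
|G| = 2 · 1 / (1.2781) ≈ 1.5648
Gain = 20 log₁₀(1.5648) ≈ 3.89 dB
∠G = (0°) − (38.52°) = -38.52°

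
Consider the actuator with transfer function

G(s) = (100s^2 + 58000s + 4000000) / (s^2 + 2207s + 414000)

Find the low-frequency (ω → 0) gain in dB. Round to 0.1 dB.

19.7 dB

G(0) = 4000000 / 414000 ≈ 9.6618
20 log₁₀(9.6618) ≈ 19.70 dB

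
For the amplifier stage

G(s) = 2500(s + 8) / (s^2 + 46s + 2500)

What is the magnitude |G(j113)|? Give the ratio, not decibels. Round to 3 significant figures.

At s = jω = j113:
zero (s+8): 8 + j113 → |·| = √(8²+113²) = √12833 ≈ 113.28, ∠ = arctan(113/8) ≈ 85.95°
quadratic: (j113)² + 46·j113 + 2500 = -10269 + j5198 → |·| ≈ 11510, ∠ ≈ 153.15°
|G| = 2500 · 113.28 / 11510 ≈ 24.605

24.6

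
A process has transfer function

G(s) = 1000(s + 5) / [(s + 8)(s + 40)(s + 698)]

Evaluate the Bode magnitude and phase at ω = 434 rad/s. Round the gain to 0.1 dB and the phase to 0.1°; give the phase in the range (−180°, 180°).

-51.1 dB, -116.2°

At s = jω = j434:
zero (s+5): 5 + j434 → |·| = √(5²+434²) = √188381 ≈ 434.03, ∠ = arctan(434/5) ≈ 89.34°
pole (s+8): 8 + j434 → |·| = √(8²+434²) = √188420 ≈ 434.07, ∠ = arctan(434/8) ≈ 88.94°
pole (s+40): 40 + j434 → |·| = √(40²+434²) = √189956 ≈ 435.84, ∠ = arctan(434/40) ≈ 84.73°
pole (s+698): 698 + j434 → |·| = √(698²+434²) = √675560 ≈ 821.92, ∠ = arctan(434/698) ≈ 31.87°
|G| = 1000 · 434.03 / 1.5549e+08 ≈ 0.0027914
Gain = 20 log₁₀(0.0027914) ≈ -51.08 dB
∠G = 89.34° − 205.54° = -116.20°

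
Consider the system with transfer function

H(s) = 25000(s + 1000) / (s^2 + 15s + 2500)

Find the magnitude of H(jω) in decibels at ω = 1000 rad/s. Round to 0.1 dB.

31.0 dB

At s = jω = j1000:
zero (s+1000): 1000 + j1000 → |·| = √(1000²+1000²) = √2000000 ≈ 1414.2, ∠ = arctan(1000/1000) ≈ 45.00°
quadratic: (j1000)² + 15·j1000 + 2500 = -997500 + j15000 → |·| ≈ 9.9761e+05, ∠ ≈ 179.14°
|H| = 25000 · 1414.2 / 9.9761e+05 ≈ 35.44
Gain = 20 log₁₀(35.44) ≈ 30.99 dB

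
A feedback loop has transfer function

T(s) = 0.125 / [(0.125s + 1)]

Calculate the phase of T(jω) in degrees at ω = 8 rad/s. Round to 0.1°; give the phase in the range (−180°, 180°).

-45.0°

At ω = 8 rad/s:
pole (1 + j8·0.125) = 1 + j1 → |·| ≈ 1.4142, ∠ ≈ 45.00°
∠T = (0°) − (45.00°) = -45.00°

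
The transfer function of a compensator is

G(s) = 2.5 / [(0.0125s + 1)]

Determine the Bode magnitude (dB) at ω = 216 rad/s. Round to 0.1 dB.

-1.2 dB

At ω = 216 rad/s:
pole (1 + j216·0.0125) = 1 + j2.7 → |·| ≈ 2.8792, ∠ ≈ 69.68°
|G| = 2.5 · 1 / (2.8792) ≈ 0.8683
Gain = 20 log₁₀(0.8683) ≈ -1.23 dB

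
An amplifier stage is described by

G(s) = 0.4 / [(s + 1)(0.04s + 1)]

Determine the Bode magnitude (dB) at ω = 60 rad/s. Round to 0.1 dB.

At ω = 60 rad/s:
pole (1 + j60·1) = 1 + j60 → |·| ≈ 60.008, ∠ ≈ 89.05°
pole (1 + j60·0.04) = 1 + j2.4 → |·| ≈ 2.6, ∠ ≈ 67.38°
|G| = 0.4 · 1 / (60.008 · 2.6) ≈ 0.0025638
Gain = 20 log₁₀(0.0025638) ≈ -51.82 dB

-51.8 dB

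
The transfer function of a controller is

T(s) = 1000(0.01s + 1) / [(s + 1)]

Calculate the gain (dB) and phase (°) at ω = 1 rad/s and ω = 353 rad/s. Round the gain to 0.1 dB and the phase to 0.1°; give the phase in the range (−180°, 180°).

At ω = 1 rad/s:
zero (1 + j1·0.01) = 1 + j0.01 → |·| ≈ 1, ∠ ≈ 0.57°
pole (1 + j1·1) = 1 + j1 → |·| ≈ 1.4142, ∠ ≈ 45.00°
|T| = 1000 · 1 / (1.4142) ≈ 707.11
Gain = 20 log₁₀(707.11) ≈ 56.99 dB
∠T = (0.57°) − (45.00°) = -44.43°

At ω = 353 rad/s:
zero (1 + j353·0.01) = 1 + j3.53 → |·| ≈ 3.6689, ∠ ≈ 74.18°
pole (1 + j353·1) = 1 + j353 → |·| ≈ 353, ∠ ≈ 89.84°
|T| = 1000 · 3.6689 / (353) ≈ 10.393
Gain = 20 log₁₀(10.393) ≈ 20.33 dB
∠T = (74.18°) − (89.84°) = -15.66°

ω = 1: 57.0 dB, -44.4°; ω = 353: 20.3 dB, -15.7°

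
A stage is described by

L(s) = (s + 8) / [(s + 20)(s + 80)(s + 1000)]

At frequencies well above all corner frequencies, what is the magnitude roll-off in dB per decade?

-40 dB/decade

Each pole contributes −20 dB/decade at high frequency; each zero contributes +20 dB/decade.
Net: 1 zero(s) − 3 pole(s) → -40 dB/decade.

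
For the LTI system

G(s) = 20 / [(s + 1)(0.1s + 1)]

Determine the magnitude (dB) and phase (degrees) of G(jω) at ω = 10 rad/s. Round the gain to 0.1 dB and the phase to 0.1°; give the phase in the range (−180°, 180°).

At ω = 10 rad/s:
pole (1 + j10·1) = 1 + j10 → |·| ≈ 10.05, ∠ ≈ 84.29°
pole (1 + j10·0.1) = 1 + j1 → |·| ≈ 1.4142, ∠ ≈ 45.00°
|G| = 20 · 1 / (10.05 · 1.4142) ≈ 1.4072
Gain = 20 log₁₀(1.4072) ≈ 2.97 dB
∠G = (0°) − (84.29° + 45.00°) = -129.29°

3.0 dB, -129.3°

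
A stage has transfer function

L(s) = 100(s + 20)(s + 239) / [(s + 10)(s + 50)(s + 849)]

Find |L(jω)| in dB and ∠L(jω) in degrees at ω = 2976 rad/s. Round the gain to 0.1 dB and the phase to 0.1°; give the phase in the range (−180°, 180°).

-29.8 dB, -77.9°

At s = jω = j2976:
zero (s+20): 20 + j2976 → |·| = √(20²+2976²) = √8856976 ≈ 2976.1, ∠ = arctan(2976/20) ≈ 89.61°
zero (s+239): 239 + j2976 → |·| = √(239²+2976²) = √8913697 ≈ 2985.6, ∠ = arctan(2976/239) ≈ 85.41°
pole (s+10): 10 + j2976 → |·| = √(10²+2976²) = √8856676 ≈ 2976, ∠ = arctan(2976/10) ≈ 89.81°
pole (s+50): 50 + j2976 → |·| = √(50²+2976²) = √8859076 ≈ 2976.4, ∠ = arctan(2976/50) ≈ 89.04°
pole (s+849): 849 + j2976 → |·| = √(849²+2976²) = √9577377 ≈ 3094.7, ∠ = arctan(2976/849) ≈ 74.08°
|L| = 100 · 8.8854e+06 / 2.7412e+10 ≈ 0.032414
Gain = 20 log₁₀(0.032414) ≈ -29.79 dB
∠L = 175.02° − 252.93° = -77.91°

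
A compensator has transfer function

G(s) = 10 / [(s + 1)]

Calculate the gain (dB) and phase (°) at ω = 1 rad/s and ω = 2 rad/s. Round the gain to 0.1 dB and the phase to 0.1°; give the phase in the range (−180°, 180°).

ω = 1: 17.0 dB, -45.0°; ω = 2: 13.0 dB, -63.4°

At ω = 1 rad/s:
pole (1 + j1·1) = 1 + j1 → |·| ≈ 1.4142, ∠ ≈ 45.00°
|G| = 10 · 1 / (1.4142) ≈ 7.0711
Gain = 20 log₁₀(7.0711) ≈ 16.99 dB
∠G = (0°) − (45.00°) = -45.00°

At ω = 2 rad/s:
pole (1 + j2·1) = 1 + j2 → |·| ≈ 2.2361, ∠ ≈ 63.43°
|G| = 10 · 1 / (2.2361) ≈ 4.4721
Gain = 20 log₁₀(4.4721) ≈ 13.01 dB
∠G = (0°) − (63.43°) = -63.43°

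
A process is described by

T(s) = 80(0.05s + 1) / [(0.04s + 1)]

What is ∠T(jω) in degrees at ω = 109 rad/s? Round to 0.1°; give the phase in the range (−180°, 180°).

At ω = 109 rad/s:
zero (1 + j109·0.05) = 1 + j5.45 → |·| ≈ 5.541, ∠ ≈ 79.60°
pole (1 + j109·0.04) = 1 + j4.36 → |·| ≈ 4.4732, ∠ ≈ 77.08°
∠T = (79.60°) − (77.08°) = 2.52°

2.5°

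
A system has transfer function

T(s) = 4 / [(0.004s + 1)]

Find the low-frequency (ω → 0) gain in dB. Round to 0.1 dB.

T(0) = 4 · 1 / 1 = 4
20 log₁₀(4) ≈ 12.04 dB

12.0 dB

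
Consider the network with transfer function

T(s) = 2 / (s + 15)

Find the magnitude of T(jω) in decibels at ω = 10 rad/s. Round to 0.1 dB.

-19.1 dB

Substitute s = j10:
Numerator: 2 = 2 + j0
Denominator: (j10) + 15 = 15 + j10
|N| = √(2² + 0²) ≈ 2, ∠N ≈ 0.00°
|D| = √(15² + 10²) ≈ 18.028, ∠D ≈ 33.69°
|T| = 2 / 18.028 ≈ 0.11094
Gain = 20 log₁₀(0.11094) ≈ -19.10 dB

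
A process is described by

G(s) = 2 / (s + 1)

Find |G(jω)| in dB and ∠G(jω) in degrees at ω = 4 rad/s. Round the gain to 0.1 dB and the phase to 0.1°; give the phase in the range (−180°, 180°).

-6.3 dB, -76.0°

At s = jω = j4:
pole (s+1): 1 + j4 → |·| = √(1²+4²) = √17 ≈ 4.1231, ∠ = arctan(4/1) ≈ 75.96°
|G| = 2 / 4.1231 ≈ 0.48507
Gain = 20 log₁₀(0.48507) ≈ -6.28 dB
∠G = 0.00° − 75.96° = -75.96°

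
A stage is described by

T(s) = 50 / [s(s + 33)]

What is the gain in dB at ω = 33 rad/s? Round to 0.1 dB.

-29.8 dB

At s = jω = j33:
pole (s+33): 33 + j33 → |·| = √(33²+33²) = √2178 ≈ 46.669, ∠ = arctan(33/33) ≈ 45.00°
pole at origin: |s| = 33, ∠ = 90.00° (in denominator)
|T| = 50 / 1540.1 ≈ 0.032465
Gain = 20 log₁₀(0.032465) ≈ -29.77 dB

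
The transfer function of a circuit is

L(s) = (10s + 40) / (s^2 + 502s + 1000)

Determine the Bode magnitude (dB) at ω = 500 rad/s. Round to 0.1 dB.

Substitute s = j500:
Numerator: 10(j500) + 40 = 40 + j5000
Denominator: (j500)^2 + 502(j500) + 1000 = -249000 + j251000
|N| = √(40² + 5000²) ≈ 5000.2, ∠N ≈ 89.54°
|D| = √(249000² + 251000²) ≈ 3.5356e+05, ∠D ≈ 134.77°
|L| = 5000.2 / 3.5356e+05 ≈ 0.014142
Gain = 20 log₁₀(0.014142) ≈ -36.99 dB

-37.0 dB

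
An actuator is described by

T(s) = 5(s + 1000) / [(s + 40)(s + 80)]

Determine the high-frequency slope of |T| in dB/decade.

Each pole contributes −20 dB/decade at high frequency; each zero contributes +20 dB/decade.
Net: 1 zero(s) − 2 pole(s) → -20 dB/decade.

-20 dB/decade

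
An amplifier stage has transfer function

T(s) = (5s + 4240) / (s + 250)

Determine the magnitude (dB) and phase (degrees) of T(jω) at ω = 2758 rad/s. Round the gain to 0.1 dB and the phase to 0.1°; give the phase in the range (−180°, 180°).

14.3 dB, -11.9°

Substitute s = j2758:
Numerator: 5(j2758) + 4240 = 4240 + j13790
Denominator: (j2758) + 250 = 250 + j2758
|N| = √(4240² + 13790²) ≈ 14427, ∠N ≈ 72.91°
|D| = √(250² + 2758²) ≈ 2769.3, ∠D ≈ 84.82°
|T| = 14427 / 2769.3 ≈ 5.2096
Gain = 20 log₁₀(5.2096) ≈ 14.34 dB
∠T = 72.91° − 84.82° = -11.91°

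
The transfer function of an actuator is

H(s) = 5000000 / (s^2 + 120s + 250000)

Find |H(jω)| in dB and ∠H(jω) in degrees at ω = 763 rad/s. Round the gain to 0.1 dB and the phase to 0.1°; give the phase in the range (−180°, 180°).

23.2 dB, -164.6°

At s = jω = j763:
quadratic: (j763)² + 120·j763 + 250000 = -332169 + j91560 → |·| ≈ 3.4456e+05, ∠ ≈ 164.59°
|H| = 5000000 / 3.4456e+05 ≈ 14.511
Gain = 20 log₁₀(14.511) ≈ 23.23 dB
∠H = 0.00° − 164.59° = -164.59°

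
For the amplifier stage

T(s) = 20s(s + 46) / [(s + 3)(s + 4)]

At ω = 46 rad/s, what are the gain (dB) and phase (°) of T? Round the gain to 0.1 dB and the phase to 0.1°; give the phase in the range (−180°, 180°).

29.0 dB, -36.3°

At s = jω = j46:
zero (s+46): 46 + j46 → |·| = √(46²+46²) = √4232 ≈ 65.054, ∠ = arctan(46/46) ≈ 45.00°
zero at origin: s = j46 → |·| = 46, ∠ = 90.00°
pole (s+3): 3 + j46 → |·| = √(3²+46²) = √2125 ≈ 46.098, ∠ = arctan(46/3) ≈ 86.27°
pole (s+4): 4 + j46 → |·| = √(4²+46²) = √2132 ≈ 46.174, ∠ = arctan(46/4) ≈ 85.03°
|T| = 20 · 2992.5 / 2128.5 ≈ 28.118
Gain = 20 log₁₀(28.118) ≈ 28.98 dB
∠T = 135.00° − 171.30° = -36.30°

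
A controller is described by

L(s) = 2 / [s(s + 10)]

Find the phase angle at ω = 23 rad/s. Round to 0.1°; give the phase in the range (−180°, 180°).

-156.5°

At s = jω = j23:
pole (s+10): 10 + j23 → |·| = √(10²+23²) = √629 ≈ 25.08, ∠ = arctan(23/10) ≈ 66.50°
pole at origin: |s| = 23, ∠ = 90.00° (in denominator)
∠L = 0.00° − 156.50° = -156.50°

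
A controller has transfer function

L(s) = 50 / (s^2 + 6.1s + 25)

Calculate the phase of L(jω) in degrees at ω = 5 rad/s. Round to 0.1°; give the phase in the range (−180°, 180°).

-90.0°

At s = jω = j5:
quadratic: (j5)² + 6.1·j5 + 25 = 0 + j30.5 → |·| ≈ 30.5, ∠ ≈ 90.00°
∠L = 0.00° − 90.00° = -90.00°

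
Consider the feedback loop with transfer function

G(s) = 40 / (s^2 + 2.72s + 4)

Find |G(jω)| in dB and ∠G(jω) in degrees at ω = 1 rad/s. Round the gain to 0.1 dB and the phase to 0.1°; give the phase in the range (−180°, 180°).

19.9 dB, -42.2°

At s = jω = j1:
quadratic: (j1)² + 2.72·j1 + 4 = 3 + j2.72 → |·| ≈ 4.0495, ∠ ≈ 42.20°
|G| = 40 / 4.0495 ≈ 9.8778
Gain = 20 log₁₀(9.8778) ≈ 19.89 dB
∠G = 0.00° − 42.20° = -42.20°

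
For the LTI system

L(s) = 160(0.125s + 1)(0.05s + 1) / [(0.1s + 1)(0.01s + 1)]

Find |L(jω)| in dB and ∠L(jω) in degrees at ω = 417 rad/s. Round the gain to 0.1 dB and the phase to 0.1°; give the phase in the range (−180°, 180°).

59.8 dB, 11.0°

At ω = 417 rad/s:
zero (1 + j417·0.125) = 1 + j52.125 → |·| ≈ 52.135, ∠ ≈ 88.90°
zero (1 + j417·0.05) = 1 + j20.85 → |·| ≈ 20.874, ∠ ≈ 87.25°
pole (1 + j417·0.1) = 1 + j41.7 → |·| ≈ 41.712, ∠ ≈ 88.63°
pole (1 + j417·0.01) = 1 + j4.17 → |·| ≈ 4.2882, ∠ ≈ 76.51°
|L| = 160 · 52.135 · 20.874 / (41.712 · 4.2882) ≈ 973.46
Gain = 20 log₁₀(973.46) ≈ 59.77 dB
∠L = (88.90° + 87.25°) − (88.63° + 76.51°) = 11.01°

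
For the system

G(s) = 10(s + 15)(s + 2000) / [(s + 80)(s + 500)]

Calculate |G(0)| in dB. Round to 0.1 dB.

G(0) = 10·15·2000 / (80·500) = 7.5
20 log₁₀(7.5) ≈ 17.50 dB

17.5 dB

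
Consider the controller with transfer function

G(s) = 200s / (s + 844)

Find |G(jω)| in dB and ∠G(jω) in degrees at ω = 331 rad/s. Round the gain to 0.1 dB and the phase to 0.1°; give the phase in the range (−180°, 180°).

At s = jω = j331:
zero at origin: s = j331 → |·| = 331, ∠ = 90.00°
pole (s+844): 844 + j331 → |·| = √(844²+331²) = √821897 ≈ 906.59, ∠ = arctan(331/844) ≈ 21.41°
|G| = 200 · 331 / 906.59 ≈ 73.021
Gain = 20 log₁₀(73.021) ≈ 37.27 dB
∠G = 90.00° − 21.41° = 68.59°

37.3 dB, 68.6°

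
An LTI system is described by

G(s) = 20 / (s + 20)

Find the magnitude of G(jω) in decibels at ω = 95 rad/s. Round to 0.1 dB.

Substitute s = j95:
Numerator: 20 = 20 + j0
Denominator: (j95) + 20 = 20 + j95
|N| = √(20² + 0²) ≈ 20, ∠N ≈ 0.00°
|D| = √(20² + 95²) ≈ 97.082, ∠D ≈ 78.11°
|G| = 20 / 97.082 ≈ 0.20601
Gain = 20 log₁₀(0.20601) ≈ -13.72 dB

-13.7 dB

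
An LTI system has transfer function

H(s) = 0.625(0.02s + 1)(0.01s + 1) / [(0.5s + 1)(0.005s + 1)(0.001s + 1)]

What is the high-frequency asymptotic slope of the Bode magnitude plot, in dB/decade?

Each pole contributes −20 dB/decade at high frequency; each zero contributes +20 dB/decade.
Net: 2 zero(s) − 3 pole(s) → -20 dB/decade.

-20 dB/decade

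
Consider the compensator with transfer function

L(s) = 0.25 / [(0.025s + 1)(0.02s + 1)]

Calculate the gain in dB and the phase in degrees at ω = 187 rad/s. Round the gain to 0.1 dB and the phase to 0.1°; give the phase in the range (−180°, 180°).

At ω = 187 rad/s:
pole (1 + j187·0.025) = 1 + j4.675 → |·| ≈ 4.7808, ∠ ≈ 77.93°
pole (1 + j187·0.02) = 1 + j3.74 → |·| ≈ 3.8714, ∠ ≈ 75.03°
|L| = 0.25 · 1 / (4.7808 · 3.8714) ≈ 0.013507
Gain = 20 log₁₀(0.013507) ≈ -37.39 dB
∠L = (0°) − (77.93° + 75.03°) = -152.96°

-37.4 dB, -153.0°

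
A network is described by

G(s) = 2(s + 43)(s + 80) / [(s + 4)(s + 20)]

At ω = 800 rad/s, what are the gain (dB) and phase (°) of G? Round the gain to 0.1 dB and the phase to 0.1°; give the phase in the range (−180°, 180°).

6.1 dB, -7.1°

At s = jω = j800:
zero (s+43): 43 + j800 → |·| = √(43²+800²) = √641849 ≈ 801.15, ∠ = arctan(800/43) ≈ 86.92°
zero (s+80): 80 + j800 → |·| = √(80²+800²) = √646400 ≈ 803.99, ∠ = arctan(800/80) ≈ 84.29°
pole (s+4): 4 + j800 → |·| = √(4²+800²) = √640016 ≈ 800.01, ∠ = arctan(800/4) ≈ 89.71°
pole (s+20): 20 + j800 → |·| = √(20²+800²) = √640400 ≈ 800.25, ∠ = arctan(800/20) ≈ 88.57°
|G| = 2 · 6.4412e+05 / 6.4021e+05 ≈ 2.0122
Gain = 20 log₁₀(2.0122) ≈ 6.07 dB
∠G = 171.21° − 178.28° = -7.07°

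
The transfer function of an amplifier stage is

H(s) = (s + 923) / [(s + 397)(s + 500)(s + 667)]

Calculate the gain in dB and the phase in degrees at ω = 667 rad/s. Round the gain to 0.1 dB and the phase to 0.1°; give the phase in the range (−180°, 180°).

-114.6 dB, -121.5°

At s = jω = j667:
zero (s+923): 923 + j667 → |·| = √(923²+667²) = √1296818 ≈ 1138.8, ∠ = arctan(667/923) ≈ 35.85°
pole (s+397): 397 + j667 → |·| = √(397²+667²) = √602498 ≈ 776.21, ∠ = arctan(667/397) ≈ 59.24°
pole (s+500): 500 + j667 → |·| = √(500²+667²) = √694889 ≈ 833.6, ∠ = arctan(667/500) ≈ 53.14°
pole (s+667): 667 + j667 → |·| = √(667²+667²) = √889778 ≈ 943.28, ∠ = arctan(667/667) ≈ 45.00°
|H| = 1 · 1138.8 / 6.1035e+08 ≈ 1.8658e-06
Gain = 20 log₁₀(1.8658e-06) ≈ -114.58 dB
∠H = 35.85° − 157.38° = -121.53°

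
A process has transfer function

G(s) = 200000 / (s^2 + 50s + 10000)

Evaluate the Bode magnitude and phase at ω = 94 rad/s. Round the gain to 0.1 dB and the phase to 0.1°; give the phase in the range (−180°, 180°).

32.3 dB, -76.1°

At s = jω = j94:
quadratic: (j94)² + 50·j94 + 10000 = 1164 + j4700 → |·| ≈ 4842, ∠ ≈ 76.09°
|G| = 200000 / 4842 ≈ 41.305
Gain = 20 log₁₀(41.305) ≈ 32.32 dB
∠G = 0.00° − 76.09° = -76.09°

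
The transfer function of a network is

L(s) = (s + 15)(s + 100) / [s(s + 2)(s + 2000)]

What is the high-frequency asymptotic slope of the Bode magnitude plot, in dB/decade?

-20 dB/decade

Each pole contributes −20 dB/decade at high frequency; each zero contributes +20 dB/decade.
Net: 2 zero(s) − 3 pole(s) → -20 dB/decade.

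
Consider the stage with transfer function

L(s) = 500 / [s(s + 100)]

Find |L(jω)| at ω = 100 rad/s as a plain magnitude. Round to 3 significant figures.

0.0354

At s = jω = j100:
pole (s+100): 100 + j100 → |·| = √(100²+100²) = √20000 ≈ 141.42, ∠ = arctan(100/100) ≈ 45.00°
pole at origin: |s| = 100, ∠ = 90.00° (in denominator)
|L| = 500 / 14142 ≈ 0.035356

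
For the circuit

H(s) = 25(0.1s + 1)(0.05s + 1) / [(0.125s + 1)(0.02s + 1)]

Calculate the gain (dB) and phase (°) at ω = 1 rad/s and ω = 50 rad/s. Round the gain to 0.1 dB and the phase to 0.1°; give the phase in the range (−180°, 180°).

ω = 1: 27.9 dB, 0.3°; ω = 50: 31.7 dB, 21.0°

At ω = 1 rad/s:
zero (1 + j1·0.1) = 1 + j0.1 → |·| ≈ 1.005, ∠ ≈ 5.71°
zero (1 + j1·0.05) = 1 + j0.05 → |·| ≈ 1.0012, ∠ ≈ 2.86°
pole (1 + j1·0.125) = 1 + j0.125 → |·| ≈ 1.0078, ∠ ≈ 7.13°
pole (1 + j1·0.02) = 1 + j0.02 → |·| ≈ 1.0002, ∠ ≈ 1.15°
|H| = 25 · 1.005 · 1.0012 / (1.0078 · 1.0002) ≈ 24.955
Gain = 20 log₁₀(24.955) ≈ 27.94 dB
∠H = (5.71° + 2.86°) − (7.13° + 1.15°) = 0.29°

At ω = 50 rad/s:
zero (1 + j50·0.1) = 1 + j5 → |·| ≈ 5.099, ∠ ≈ 78.69°
zero (1 + j50·0.05) = 1 + j2.5 → |·| ≈ 2.6926, ∠ ≈ 68.20°
pole (1 + j50·0.125) = 1 + j6.25 → |·| ≈ 6.3295, ∠ ≈ 80.91°
pole (1 + j50·0.02) = 1 + j1 → |·| ≈ 1.4142, ∠ ≈ 45.00°
|H| = 25 · 5.099 · 2.6926 / (6.3295 · 1.4142) ≈ 38.346
Gain = 20 log₁₀(38.346) ≈ 31.67 dB
∠H = (78.69° + 68.20°) − (80.91° + 45.00°) = 20.98°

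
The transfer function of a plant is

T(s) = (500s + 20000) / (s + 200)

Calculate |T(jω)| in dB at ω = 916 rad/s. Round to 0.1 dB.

Substitute s = j916:
Numerator: 500(j916) + 20000 = 20000 + j458000
Denominator: (j916) + 200 = 200 + j916
|N| = √(20000² + 458000²) ≈ 4.5844e+05, ∠N ≈ 87.50°
|D| = √(200² + 916²) ≈ 937.58, ∠D ≈ 77.68°
|T| = 4.5844e+05 / 937.58 ≈ 488.96
Gain = 20 log₁₀(488.96) ≈ 53.79 dB

53.8 dB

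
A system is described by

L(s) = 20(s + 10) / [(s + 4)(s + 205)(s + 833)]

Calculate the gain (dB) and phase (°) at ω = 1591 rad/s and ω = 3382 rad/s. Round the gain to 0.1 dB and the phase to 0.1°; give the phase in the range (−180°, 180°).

At s = jω = j1591:
zero (s+10): 10 + j1591 → |·| = √(10²+1591²) = √2531381 ≈ 1591, ∠ = arctan(1591/10) ≈ 89.64°
pole (s+4): 4 + j1591 → |·| = √(4²+1591²) = √2531297 ≈ 1591, ∠ = arctan(1591/4) ≈ 89.86°
pole (s+205): 205 + j1591 → |·| = √(205²+1591²) = √2573306 ≈ 1604.2, ∠ = arctan(1591/205) ≈ 82.66°
pole (s+833): 833 + j1591 → |·| = √(833²+1591²) = √3225170 ≈ 1795.9, ∠ = arctan(1591/833) ≈ 62.36°
|L| = 20 · 1591 / 4.5836e+09 ≈ 6.9421e-06
Gain = 20 log₁₀(6.9421e-06) ≈ -103.17 dB
∠L = 89.64° − 234.88° = -145.24°

At s = jω = j3382:
zero (s+10): 10 + j3382 → |·| = √(10²+3382²) = √11438024 ≈ 3382, ∠ = arctan(3382/10) ≈ 89.83°
pole (s+4): 4 + j3382 → |·| = √(4²+3382²) = √11437940 ≈ 3382, ∠ = arctan(3382/4) ≈ 89.93°
pole (s+205): 205 + j3382 → |·| = √(205²+3382²) = √11479949 ≈ 3388.2, ∠ = arctan(3382/205) ≈ 86.53°
pole (s+833): 833 + j3382 → |·| = √(833²+3382²) = √12131813 ≈ 3483.1, ∠ = arctan(3382/833) ≈ 76.16°
|L| = 20 · 3382 / 3.9912e+10 ≈ 1.6947e-06
Gain = 20 log₁₀(1.6947e-06) ≈ -115.42 dB
∠L = 89.83° − 252.62° = -162.79°

ω = 1591: -103.2 dB, -145.2°; ω = 3382: -115.4 dB, -162.8°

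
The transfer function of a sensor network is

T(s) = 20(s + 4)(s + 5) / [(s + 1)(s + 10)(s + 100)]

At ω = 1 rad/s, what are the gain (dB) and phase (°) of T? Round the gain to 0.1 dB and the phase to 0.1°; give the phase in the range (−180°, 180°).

-10.6 dB, -25.9°

At s = jω = j1:
zero (s+4): 4 + j1 → |·| = √(4²+1²) = √17 ≈ 4.1231, ∠ = arctan(1/4) ≈ 14.04°
zero (s+5): 5 + j1 → |·| = √(5²+1²) = √26 ≈ 5.099, ∠ = arctan(1/5) ≈ 11.31°
pole (s+1): 1 + j1 → |·| = √(1²+1²) = √2 ≈ 1.4142, ∠ = arctan(1/1) ≈ 45.00°
pole (s+10): 10 + j1 → |·| = √(10²+1²) = √101 ≈ 10.05, ∠ = arctan(1/10) ≈ 5.71°
pole (s+100): 100 + j1 → |·| = √(100²+1²) = √10001 ≈ 100, ∠ = arctan(1/100) ≈ 0.57°
|T| = 20 · 21.024 / 1421.3 ≈ 0.29584
Gain = 20 log₁₀(0.29584) ≈ -10.58 dB
∠T = 25.35° − 51.28° = -25.93°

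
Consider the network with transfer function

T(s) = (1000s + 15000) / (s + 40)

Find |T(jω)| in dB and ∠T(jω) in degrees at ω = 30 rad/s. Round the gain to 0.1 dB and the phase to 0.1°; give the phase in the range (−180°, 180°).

56.5 dB, 26.6°

Substitute s = j30:
Numerator: 1000(j30) + 15000 = 15000 + j30000
Denominator: (j30) + 40 = 40 + j30
|N| = √(15000² + 30000²) ≈ 33541, ∠N ≈ 63.43°
|D| = √(40² + 30²) ≈ 50, ∠D ≈ 36.87°
|T| = 33541 / 50 ≈ 670.82
Gain = 20 log₁₀(670.82) ≈ 56.53 dB
∠T = 63.43° − 36.87° = 26.56°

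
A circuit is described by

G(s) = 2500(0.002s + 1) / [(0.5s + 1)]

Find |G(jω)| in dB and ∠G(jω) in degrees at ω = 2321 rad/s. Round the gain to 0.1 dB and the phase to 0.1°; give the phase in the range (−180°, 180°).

20.2 dB, -12.1°

At ω = 2321 rad/s:
zero (1 + j2321·0.002) = 1 + j4.642 → |·| ≈ 4.7485, ∠ ≈ 77.84°
pole (1 + j2321·0.5) = 1 + j1160.5 → |·| ≈ 1160.5, ∠ ≈ 89.95°
|G| = 2500 · 4.7485 / (1160.5) ≈ 10.229
Gain = 20 log₁₀(10.229) ≈ 20.20 dB
∠G = (77.84°) − (89.95°) = -12.11°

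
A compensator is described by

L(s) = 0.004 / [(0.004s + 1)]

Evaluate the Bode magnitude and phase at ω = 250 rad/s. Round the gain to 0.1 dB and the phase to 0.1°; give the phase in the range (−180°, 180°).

-51.0 dB, -45.0°

At ω = 250 rad/s:
pole (1 + j250·0.004) = 1 + j1 → |·| ≈ 1.4142, ∠ ≈ 45.00°
|L| = 0.004 · 1 / (1.4142) ≈ 0.0028285
Gain = 20 log₁₀(0.0028285) ≈ -50.97 dB
∠L = (0°) − (45.00°) = -45.00°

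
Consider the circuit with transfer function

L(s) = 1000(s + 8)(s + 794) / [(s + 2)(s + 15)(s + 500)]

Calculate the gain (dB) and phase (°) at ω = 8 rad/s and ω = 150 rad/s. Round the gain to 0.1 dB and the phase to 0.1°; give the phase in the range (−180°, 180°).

ω = 8: 42.2 dB, -59.4°; ω = 150: 20.2 dB, -92.6°

At s = jω = j8:
zero (s+8): 8 + j8 → |·| = √(8²+8²) = √128 ≈ 11.314, ∠ = arctan(8/8) ≈ 45.00°
zero (s+794): 794 + j8 → |·| = √(794²+8²) = √630500 ≈ 794.04, ∠ = arctan(8/794) ≈ 0.58°
pole (s+2): 2 + j8 → |·| = √(2²+8²) = √68 ≈ 8.2462, ∠ = arctan(8/2) ≈ 75.96°
pole (s+15): 15 + j8 → |·| = √(15²+8²) = √289 ≈ 17, ∠ = arctan(8/15) ≈ 28.07°
pole (s+500): 500 + j8 → |·| = √(500²+8²) = √250064 ≈ 500.06, ∠ = arctan(8/500) ≈ 0.92°
|L| = 1000 · 8983.8 / 70101 ≈ 128.16
Gain = 20 log₁₀(128.16) ≈ 42.16 dB
∠L = 45.58° − 104.95° = -59.37°

At s = jω = j150:
zero (s+8): 8 + j150 → |·| = √(8²+150²) = √22564 ≈ 150.21, ∠ = arctan(150/8) ≈ 86.95°
zero (s+794): 794 + j150 → |·| = √(794²+150²) = √652936 ≈ 808.04, ∠ = arctan(150/794) ≈ 10.70°
pole (s+2): 2 + j150 → |·| = √(2²+150²) = √22504 ≈ 150.01, ∠ = arctan(150/2) ≈ 89.24°
pole (s+15): 15 + j150 → |·| = √(15²+150²) = √22725 ≈ 150.75, ∠ = arctan(150/15) ≈ 84.29°
pole (s+500): 500 + j150 → |·| = √(500²+150²) = √272500 ≈ 522.02, ∠ = arctan(150/500) ≈ 16.70°
|L| = 1000 · 1.2138e+05 / 1.1805e+07 ≈ 10.282
Gain = 20 log₁₀(10.282) ≈ 20.24 dB
∠L = 97.65° − 190.23° = -92.58°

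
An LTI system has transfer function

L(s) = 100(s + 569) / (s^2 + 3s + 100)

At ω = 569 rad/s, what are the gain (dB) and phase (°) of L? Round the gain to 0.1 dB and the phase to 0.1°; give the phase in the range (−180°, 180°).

-12.1 dB, -134.7°

At s = jω = j569:
zero (s+569): 569 + j569 → |·| = √(569²+569²) = √647522 ≈ 804.69, ∠ = arctan(569/569) ≈ 45.00°
quadratic: (j569)² + 3·j569 + 100 = -323661 + j1707 → |·| ≈ 3.2367e+05, ∠ ≈ 179.70°
|L| = 100 · 804.69 / 3.2367e+05 ≈ 0.24861
Gain = 20 log₁₀(0.24861) ≈ -12.09 dB
∠L = 45.00° − 179.70° = -134.70°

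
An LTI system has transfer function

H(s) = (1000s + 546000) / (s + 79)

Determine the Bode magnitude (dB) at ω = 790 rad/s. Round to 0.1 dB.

Substitute s = j790:
Numerator: 1000(j790) + 546000 = 546000 + j790000
Denominator: (j790) + 79 = 79 + j790
|N| = √(546000² + 790000²) ≈ 9.6032e+05, ∠N ≈ 55.35°
|D| = √(79² + 790²) ≈ 793.94, ∠D ≈ 84.29°
|H| = 9.6032e+05 / 793.94 ≈ 1209.6
Gain = 20 log₁₀(1209.6) ≈ 61.65 dB

61.7 dB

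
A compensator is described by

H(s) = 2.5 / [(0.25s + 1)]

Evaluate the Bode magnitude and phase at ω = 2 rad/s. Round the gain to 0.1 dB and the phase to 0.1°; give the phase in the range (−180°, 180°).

At ω = 2 rad/s:
pole (1 + j2·0.25) = 1 + j0.5 → |·| ≈ 1.118, ∠ ≈ 26.57°
|H| = 2.5 · 1 / (1.118) ≈ 2.2361
Gain = 20 log₁₀(2.2361) ≈ 6.99 dB
∠H = (0°) − (26.57°) = -26.57°

7.0 dB, -26.6°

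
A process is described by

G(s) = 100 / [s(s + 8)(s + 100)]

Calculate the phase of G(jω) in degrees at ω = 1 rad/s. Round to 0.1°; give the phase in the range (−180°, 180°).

-97.7°

At s = jω = j1:
pole (s+8): 8 + j1 → |·| = √(8²+1²) = √65 ≈ 8.0623, ∠ = arctan(1/8) ≈ 7.13°
pole (s+100): 100 + j1 → |·| = √(100²+1²) = √10001 ≈ 100, ∠ = arctan(1/100) ≈ 0.57°
pole at origin: |s| = 1, ∠ = 90.00° (in denominator)
∠G = 0.00° − 97.70° = -97.70°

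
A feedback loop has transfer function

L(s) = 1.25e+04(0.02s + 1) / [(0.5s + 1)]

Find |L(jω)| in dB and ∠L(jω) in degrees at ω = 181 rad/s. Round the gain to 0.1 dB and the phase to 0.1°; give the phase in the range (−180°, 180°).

At ω = 181 rad/s:
zero (1 + j181·0.02) = 1 + j3.62 → |·| ≈ 3.7556, ∠ ≈ 74.56°
pole (1 + j181·0.5) = 1 + j90.5 → |·| ≈ 90.506, ∠ ≈ 89.37°
|L| = 1.25e+04 · 3.7556 / (90.506) ≈ 518.69
Gain = 20 log₁₀(518.69) ≈ 54.30 dB
∠L = (74.56°) − (89.37°) = -14.81°

54.3 dB, -14.8°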